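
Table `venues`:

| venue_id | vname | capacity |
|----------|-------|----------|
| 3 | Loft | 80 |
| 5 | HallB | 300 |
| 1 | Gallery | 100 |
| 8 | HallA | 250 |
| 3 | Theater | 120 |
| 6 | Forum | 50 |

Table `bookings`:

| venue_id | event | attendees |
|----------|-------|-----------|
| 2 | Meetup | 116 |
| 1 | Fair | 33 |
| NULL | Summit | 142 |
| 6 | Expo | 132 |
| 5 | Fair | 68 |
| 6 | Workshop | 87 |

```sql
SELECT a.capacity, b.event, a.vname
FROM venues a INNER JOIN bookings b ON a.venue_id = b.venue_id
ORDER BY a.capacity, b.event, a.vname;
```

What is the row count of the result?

4

INNER JOIN keeps only pairs where the ON condition holds.
Matching on a.venue_id = b.venue_id. A NULL in a compared column never satisfies the condition.
Matched pairs: 4.
Total: 4 rows.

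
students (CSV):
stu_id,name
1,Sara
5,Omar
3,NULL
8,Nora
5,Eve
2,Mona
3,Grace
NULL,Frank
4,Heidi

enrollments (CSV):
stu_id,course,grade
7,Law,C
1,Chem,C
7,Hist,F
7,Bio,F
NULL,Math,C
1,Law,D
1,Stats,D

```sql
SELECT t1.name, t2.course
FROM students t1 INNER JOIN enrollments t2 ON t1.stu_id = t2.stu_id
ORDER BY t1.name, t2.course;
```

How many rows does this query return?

3

INNER JOIN keeps only pairs where the ON condition holds.
Matching on t1.stu_id = t2.stu_id. A NULL in a compared column never satisfies the condition.
- t1 (stu_id=1) pairs with 3 row(s) of t2.
- t1 (stu_id=5) has no partner → excluded.
- t1 (stu_id=3) has no partner → excluded.
- t1 (stu_id=8) has no partner → excluded.
- t1 (stu_id=5) has no partner → excluded.
- t1 (stu_id=2) has no partner → excluded.
- t1 (stu_id=3) has no partner → excluded.
- t1 (stu_id=NULL) has no partner → excluded.
- t1 (stu_id=4) has no partner → excluded.
Total: 3 rows.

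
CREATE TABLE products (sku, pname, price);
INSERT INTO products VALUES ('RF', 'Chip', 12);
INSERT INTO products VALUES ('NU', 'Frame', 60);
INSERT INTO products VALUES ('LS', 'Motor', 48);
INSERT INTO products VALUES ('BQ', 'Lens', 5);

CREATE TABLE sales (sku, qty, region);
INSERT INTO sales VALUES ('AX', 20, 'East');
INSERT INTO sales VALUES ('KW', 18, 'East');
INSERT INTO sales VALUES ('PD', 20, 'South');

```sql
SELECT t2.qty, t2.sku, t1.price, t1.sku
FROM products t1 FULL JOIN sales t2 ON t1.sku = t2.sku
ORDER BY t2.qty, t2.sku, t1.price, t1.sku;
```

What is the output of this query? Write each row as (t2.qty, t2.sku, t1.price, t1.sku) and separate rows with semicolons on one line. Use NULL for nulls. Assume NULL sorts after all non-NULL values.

(18, KW, NULL, NULL); (20, AX, NULL, NULL); (20, PD, NULL, NULL); (NULL, NULL, 5, BQ); (NULL, NULL, 12, RF); (NULL, NULL, 48, LS); (NULL, NULL, 60, NU)

FULL OUTER JOIN keeps every row from both sides; unmatched rows get NULL for the other side's columns.
Matching on t1.sku = t2.sku.
- t1 (sku=RF) has no partner → padded with NULL.
- t1 (sku=NU) has no partner → padded with NULL.
- t1 (sku=LS) has no partner → padded with NULL.
- t1 (sku=BQ) has no partner → padded with NULL.
- 3 row(s) from t2 found no t1 partner → padded with NULL.
After projecting and ordering:
t2.qty | t2.sku | t1.price | t1.sku
18 | KW | NULL | NULL
20 | AX | NULL | NULL
20 | PD | NULL | NULL
NULL | NULL | 5 | BQ
NULL | NULL | 12 | RF
NULL | NULL | 48 | LS
NULL | NULL | 60 | NU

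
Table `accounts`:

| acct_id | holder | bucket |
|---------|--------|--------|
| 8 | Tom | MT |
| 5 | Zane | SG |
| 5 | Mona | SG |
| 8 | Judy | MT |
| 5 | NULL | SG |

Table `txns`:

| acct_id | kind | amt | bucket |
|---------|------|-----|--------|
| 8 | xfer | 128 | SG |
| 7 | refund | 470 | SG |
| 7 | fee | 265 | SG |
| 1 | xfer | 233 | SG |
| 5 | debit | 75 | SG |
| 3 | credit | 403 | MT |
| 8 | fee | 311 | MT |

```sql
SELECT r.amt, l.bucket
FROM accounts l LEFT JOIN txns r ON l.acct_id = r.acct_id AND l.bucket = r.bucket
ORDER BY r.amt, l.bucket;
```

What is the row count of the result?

5

LEFT JOIN keeps every row from `accounts`; unmatched rows get NULL for `txns`'s columns.
Matching on l.acct_id = r.acct_id AND l.bucket = r.bucket.
- acct_id=8, bucket=MT: 1 matching r row(s), so 1 row(s) emitted.
- acct_id=5, bucket=SG: 1 matching r row(s), so 1 row(s) emitted.
- acct_id=5, bucket=SG: 1 matching r row(s), so 1 row(s) emitted.
- acct_id=8, bucket=MT: 1 matching r row(s), so 1 row(s) emitted.
- acct_id=5, bucket=SG: 1 matching r row(s), so 1 row(s) emitted.
Total: 5 rows.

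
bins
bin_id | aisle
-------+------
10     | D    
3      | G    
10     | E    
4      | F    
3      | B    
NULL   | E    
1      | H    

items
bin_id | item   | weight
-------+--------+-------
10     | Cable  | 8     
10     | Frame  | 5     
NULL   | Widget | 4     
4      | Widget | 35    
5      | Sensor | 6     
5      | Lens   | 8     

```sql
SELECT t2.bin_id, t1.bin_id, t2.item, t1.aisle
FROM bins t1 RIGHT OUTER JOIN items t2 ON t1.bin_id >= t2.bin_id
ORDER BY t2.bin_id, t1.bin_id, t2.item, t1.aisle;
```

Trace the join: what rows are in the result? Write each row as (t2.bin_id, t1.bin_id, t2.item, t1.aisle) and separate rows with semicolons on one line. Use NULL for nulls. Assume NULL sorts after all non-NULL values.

RIGHT JOIN keeps every row from `items`; unmatched rows get NULL for `bins`'s columns.
Matching on t1.bin_id >= t2.bin_id. A NULL in a compared column never satisfies the condition.
- bin_id=10: 5 matching t2 row(s), so 5 row(s) emitted.
- bin_id=3: no matching t2 row.
- bin_id=10: 5 matching t2 row(s), so 5 row(s) emitted.
- bin_id=4: 1 matching t2 row(s), so 1 row(s) emitted.
- bin_id=3: no matching t2 row.
- bin_id=NULL: no matching t2 row.
- bin_id=1: no matching t2 row.
- plus 1 unmatched t2 row(s), each kept with NULL t1 columns.

(4, 4, Widget, F); (4, 10, Widget, D); (4, 10, Widget, E); (5, 10, Lens, D); (5, 10, Lens, E); (5, 10, Sensor, D); (5, 10, Sensor, E); (10, 10, Cable, D); (10, 10, Cable, E); (10, 10, Frame, D); (10, 10, Frame, E); (NULL, NULL, Widget, NULL)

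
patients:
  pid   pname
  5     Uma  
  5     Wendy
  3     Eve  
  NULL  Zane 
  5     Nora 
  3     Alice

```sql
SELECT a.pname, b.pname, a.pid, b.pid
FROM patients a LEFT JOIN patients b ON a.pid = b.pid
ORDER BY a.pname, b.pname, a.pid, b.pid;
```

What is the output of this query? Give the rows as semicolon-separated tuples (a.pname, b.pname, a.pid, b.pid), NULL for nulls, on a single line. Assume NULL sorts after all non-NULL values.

(Alice, Alice, 3, 3); (Alice, Eve, 3, 3); (Eve, Alice, 3, 3); (Eve, Eve, 3, 3); (Nora, Nora, 5, 5); (Nora, Uma, 5, 5); (Nora, Wendy, 5, 5); (Uma, Nora, 5, 5); (Uma, Uma, 5, 5); (Uma, Wendy, 5, 5); (Wendy, Nora, 5, 5); (Wendy, Uma, 5, 5); (Wendy, Wendy, 5, 5); (Zane, NULL, NULL, NULL)

LEFT JOIN keeps every row from `patients a`; unmatched rows get NULL for `patients b`'s columns.
Matching on a.pid = b.pid. A NULL in a compared column never satisfies the condition.
Matched pairs: 13; unmatched a rows kept: 1.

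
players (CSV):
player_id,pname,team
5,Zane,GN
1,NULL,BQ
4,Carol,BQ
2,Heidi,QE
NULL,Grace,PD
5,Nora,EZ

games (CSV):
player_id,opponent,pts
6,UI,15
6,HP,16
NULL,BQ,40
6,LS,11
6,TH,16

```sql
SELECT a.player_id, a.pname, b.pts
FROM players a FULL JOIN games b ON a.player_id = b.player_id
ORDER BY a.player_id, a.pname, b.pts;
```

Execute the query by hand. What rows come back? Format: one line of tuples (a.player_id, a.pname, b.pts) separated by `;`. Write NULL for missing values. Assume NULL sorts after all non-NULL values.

FULL OUTER JOIN keeps every row from both sides; unmatched rows get NULL for the other side's columns.
Matching on a.player_id = b.player_id. A NULL in a compared column never satisfies the condition.
Matched pairs: 0; unmatched a rows kept: 6; unmatched b rows kept: 5.

(1, NULL, NULL); (2, Heidi, NULL); (4, Carol, NULL); (5, Nora, NULL); (5, Zane, NULL); (NULL, Grace, NULL); (NULL, NULL, 11); (NULL, NULL, 15); (NULL, NULL, 16); (NULL, NULL, 16); (NULL, NULL, 40)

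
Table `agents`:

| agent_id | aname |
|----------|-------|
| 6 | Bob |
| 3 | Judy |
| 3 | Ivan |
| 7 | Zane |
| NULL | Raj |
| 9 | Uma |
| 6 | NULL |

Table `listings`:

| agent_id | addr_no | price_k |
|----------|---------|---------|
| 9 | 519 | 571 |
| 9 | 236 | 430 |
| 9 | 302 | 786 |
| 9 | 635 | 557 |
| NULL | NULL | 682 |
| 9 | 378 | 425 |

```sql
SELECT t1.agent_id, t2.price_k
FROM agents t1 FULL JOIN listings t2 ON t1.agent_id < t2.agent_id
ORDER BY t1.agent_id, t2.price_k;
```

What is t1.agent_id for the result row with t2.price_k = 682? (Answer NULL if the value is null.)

FULL OUTER JOIN keeps every row from both sides; unmatched rows get NULL for the other side's columns.
Matching on t1.agent_id < t2.agent_id. A NULL in a compared column never satisfies the condition.
- t1[0] agent_id=6 → 5 match(es) in t2 → 5 row(s).
- t1[1] agent_id=3 → 5 match(es) in t2 → 5 row(s).
- t1[2] agent_id=3 → 5 match(es) in t2 → 5 row(s).
- t1[3] agent_id=7 → 5 match(es) in t2 → 5 row(s).
- t1[4] agent_id=NULL → no match; kept with NULLs on the t2 side.
- t1[5] agent_id=9 → no match; kept with NULLs on the t2 side.
- t1[6] agent_id=6 → 5 match(es) in t2 → 5 row(s).
- 1 row(s) from t2 found no t1 partner → padded with NULL.

NULL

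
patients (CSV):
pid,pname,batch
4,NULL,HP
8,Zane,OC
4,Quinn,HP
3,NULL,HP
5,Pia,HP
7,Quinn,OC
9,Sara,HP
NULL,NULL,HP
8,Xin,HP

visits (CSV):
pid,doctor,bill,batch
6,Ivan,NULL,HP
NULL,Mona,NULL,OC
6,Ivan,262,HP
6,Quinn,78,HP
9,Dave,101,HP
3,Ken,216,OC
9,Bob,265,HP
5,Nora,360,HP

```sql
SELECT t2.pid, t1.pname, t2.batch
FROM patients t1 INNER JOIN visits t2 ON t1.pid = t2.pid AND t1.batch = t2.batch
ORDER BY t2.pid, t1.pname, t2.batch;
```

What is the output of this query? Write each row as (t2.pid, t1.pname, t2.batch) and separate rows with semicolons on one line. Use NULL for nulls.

(5, Pia, HP); (9, Sara, HP); (9, Sara, HP)

INNER JOIN keeps only pairs where the ON condition holds.
Matching on t1.pid = t2.pid AND t1.batch = t2.batch. A NULL in a compared column never satisfies the condition.
- pid=4, batch=HP: no matching t2 row, dropped.
- pid=8, batch=OC: no matching t2 row, dropped.
- pid=4, batch=HP: no matching t2 row, dropped.
- pid=3, batch=HP: no matching t2 row, dropped.
- pid=5, batch=HP: 1 matching t2 row(s), so 1 row(s) emitted.
- pid=7, batch=OC: no matching t2 row, dropped.
- pid=9, batch=HP: 2 matching t2 row(s), so 2 row(s) emitted.
- pid=NULL, batch=HP: no matching t2 row, dropped.
- pid=8, batch=HP: no matching t2 row, dropped.
After projecting and ordering:
t2.pid | t1.pname | t2.batch
5 | Pia | HP
9 | Sara | HP
9 | Sara | HP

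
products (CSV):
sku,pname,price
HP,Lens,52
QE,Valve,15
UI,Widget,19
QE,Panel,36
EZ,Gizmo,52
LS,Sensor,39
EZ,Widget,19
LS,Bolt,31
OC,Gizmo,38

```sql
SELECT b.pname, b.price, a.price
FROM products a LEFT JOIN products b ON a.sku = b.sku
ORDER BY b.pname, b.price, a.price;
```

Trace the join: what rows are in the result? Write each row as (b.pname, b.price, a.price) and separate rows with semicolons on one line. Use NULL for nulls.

LEFT JOIN keeps every row from `products a`; unmatched rows get NULL for `products b`'s columns.
Matching on a.sku = b.sku.
- a[0] sku=HP → 1 match(es) in b → 1 row(s).
- a[1] sku=QE → 2 match(es) in b → 2 row(s).
- a[2] sku=UI → 1 match(es) in b → 1 row(s).
- a[3] sku=QE → 2 match(es) in b → 2 row(s).
- a[4] sku=EZ → 2 match(es) in b → 2 row(s).
- a[5] sku=LS → 2 match(es) in b → 2 row(s).
- a[6] sku=EZ → 2 match(es) in b → 2 row(s).
- a[7] sku=LS → 2 match(es) in b → 2 row(s).
- a[8] sku=OC → 1 match(es) in b → 1 row(s).

(Bolt, 31, 31); (Bolt, 31, 39); (Gizmo, 38, 38); (Gizmo, 52, 19); (Gizmo, 52, 52); (Lens, 52, 52); (Panel, 36, 15); (Panel, 36, 36); (Sensor, 39, 31); (Sensor, 39, 39); (Valve, 15, 15); (Valve, 15, 36); (Widget, 19, 19); (Widget, 19, 19); (Widget, 19, 52)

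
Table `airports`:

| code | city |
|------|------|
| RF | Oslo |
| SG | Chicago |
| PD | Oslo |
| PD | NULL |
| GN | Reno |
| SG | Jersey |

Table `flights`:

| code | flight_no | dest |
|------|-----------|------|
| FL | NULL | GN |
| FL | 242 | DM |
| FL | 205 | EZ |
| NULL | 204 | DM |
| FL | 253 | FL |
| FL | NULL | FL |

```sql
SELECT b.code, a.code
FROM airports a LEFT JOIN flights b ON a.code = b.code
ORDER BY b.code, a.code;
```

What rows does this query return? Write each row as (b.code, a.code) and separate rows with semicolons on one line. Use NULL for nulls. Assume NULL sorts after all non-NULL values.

LEFT JOIN keeps every row from `airports`; unmatched rows get NULL for `flights`'s columns.
Matching on a.code = b.code. A NULL in a compared column never satisfies the condition.
Matched pairs: 0; unmatched a rows kept: 6.

(NULL, GN); (NULL, PD); (NULL, PD); (NULL, RF); (NULL, SG); (NULL, SG)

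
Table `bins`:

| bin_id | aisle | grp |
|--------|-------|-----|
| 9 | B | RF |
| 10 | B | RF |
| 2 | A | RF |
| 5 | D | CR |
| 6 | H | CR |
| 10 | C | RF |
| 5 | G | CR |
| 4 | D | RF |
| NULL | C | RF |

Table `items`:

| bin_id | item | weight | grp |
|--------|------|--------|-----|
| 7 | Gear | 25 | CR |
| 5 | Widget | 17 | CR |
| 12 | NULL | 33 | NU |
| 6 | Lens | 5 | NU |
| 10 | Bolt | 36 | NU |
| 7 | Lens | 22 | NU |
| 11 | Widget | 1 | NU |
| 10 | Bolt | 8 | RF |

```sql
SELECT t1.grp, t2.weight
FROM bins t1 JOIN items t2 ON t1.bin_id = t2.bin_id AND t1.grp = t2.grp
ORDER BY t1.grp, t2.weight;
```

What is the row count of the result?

INNER JOIN keeps only pairs where the ON condition holds.
Matching on t1.bin_id = t2.bin_id AND t1.grp = t2.grp. A NULL in a compared column never satisfies the condition.
- t1 (bin_id=9, grp=RF) has no partner → excluded.
- t1 (bin_id=10, grp=RF) pairs with 1 row(s) of t2.
- t1 (bin_id=2, grp=RF) has no partner → excluded.
- t1 (bin_id=5, grp=CR) pairs with 1 row(s) of t2.
- t1 (bin_id=6, grp=CR) has no partner → excluded.
- t1 (bin_id=10, grp=RF) pairs with 1 row(s) of t2.
- t1 (bin_id=5, grp=CR) pairs with 1 row(s) of t2.
- t1 (bin_id=4, grp=RF) has no partner → excluded.
- t1 (bin_id=NULL, grp=RF) has no partner → excluded.
Total: 4 rows.

4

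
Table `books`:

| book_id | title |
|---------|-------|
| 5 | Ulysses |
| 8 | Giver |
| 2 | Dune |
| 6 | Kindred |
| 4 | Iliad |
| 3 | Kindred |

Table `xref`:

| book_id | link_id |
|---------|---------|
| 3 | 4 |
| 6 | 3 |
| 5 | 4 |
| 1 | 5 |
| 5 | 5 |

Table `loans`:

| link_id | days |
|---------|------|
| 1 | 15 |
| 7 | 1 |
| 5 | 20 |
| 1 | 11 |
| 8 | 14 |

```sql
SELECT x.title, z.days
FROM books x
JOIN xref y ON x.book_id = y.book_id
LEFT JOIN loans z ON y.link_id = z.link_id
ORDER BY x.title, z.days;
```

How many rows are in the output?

4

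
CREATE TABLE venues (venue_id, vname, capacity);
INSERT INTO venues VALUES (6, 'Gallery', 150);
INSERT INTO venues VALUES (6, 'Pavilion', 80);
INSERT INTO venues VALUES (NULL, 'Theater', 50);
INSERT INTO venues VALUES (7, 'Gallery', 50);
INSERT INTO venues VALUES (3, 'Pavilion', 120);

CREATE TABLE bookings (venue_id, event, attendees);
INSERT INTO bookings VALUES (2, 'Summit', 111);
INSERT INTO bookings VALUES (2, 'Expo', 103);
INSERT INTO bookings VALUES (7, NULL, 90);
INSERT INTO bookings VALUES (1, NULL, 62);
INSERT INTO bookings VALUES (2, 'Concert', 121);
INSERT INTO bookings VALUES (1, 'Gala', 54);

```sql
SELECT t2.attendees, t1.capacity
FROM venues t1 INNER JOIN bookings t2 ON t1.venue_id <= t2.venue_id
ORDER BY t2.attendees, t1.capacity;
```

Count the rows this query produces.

INNER JOIN keeps only pairs where the ON condition holds.
Matching on t1.venue_id <= t2.venue_id. A NULL in a compared column never satisfies the condition.
Matched pairs: 4.
Total: 4 rows.

4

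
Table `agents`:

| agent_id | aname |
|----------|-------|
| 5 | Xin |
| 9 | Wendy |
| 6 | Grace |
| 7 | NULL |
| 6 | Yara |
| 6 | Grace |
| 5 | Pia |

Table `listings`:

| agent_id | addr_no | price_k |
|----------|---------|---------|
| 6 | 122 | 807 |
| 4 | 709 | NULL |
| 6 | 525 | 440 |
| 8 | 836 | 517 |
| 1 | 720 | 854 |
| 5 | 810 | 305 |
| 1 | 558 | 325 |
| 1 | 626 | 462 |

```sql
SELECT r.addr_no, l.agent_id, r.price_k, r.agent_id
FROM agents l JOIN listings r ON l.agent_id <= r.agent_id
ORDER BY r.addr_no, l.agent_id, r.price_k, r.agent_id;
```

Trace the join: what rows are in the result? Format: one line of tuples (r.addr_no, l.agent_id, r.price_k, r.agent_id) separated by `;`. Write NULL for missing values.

INNER JOIN keeps only pairs where the ON condition holds.
Matching on l.agent_id <= r.agent_id.
- agent_id=5: 4 matching r row(s), so 4 row(s) emitted.
- agent_id=9: no matching r row, dropped.
- agent_id=6: 3 matching r row(s), so 3 row(s) emitted.
- agent_id=7: 1 matching r row(s), so 1 row(s) emitted.
- agent_id=6: 3 matching r row(s), so 3 row(s) emitted.
- agent_id=6: 3 matching r row(s), so 3 row(s) emitted.
- agent_id=5: 4 matching r row(s), so 4 row(s) emitted.

(122, 5, 807, 6); (122, 5, 807, 6); (122, 6, 807, 6); (122, 6, 807, 6); (122, 6, 807, 6); (525, 5, 440, 6); (525, 5, 440, 6); (525, 6, 440, 6); (525, 6, 440, 6); (525, 6, 440, 6); (810, 5, 305, 5); (810, 5, 305, 5); (836, 5, 517, 8); (836, 5, 517, 8); (836, 6, 517, 8); (836, 6, 517, 8); (836, 6, 517, 8); (836, 7, 517, 8)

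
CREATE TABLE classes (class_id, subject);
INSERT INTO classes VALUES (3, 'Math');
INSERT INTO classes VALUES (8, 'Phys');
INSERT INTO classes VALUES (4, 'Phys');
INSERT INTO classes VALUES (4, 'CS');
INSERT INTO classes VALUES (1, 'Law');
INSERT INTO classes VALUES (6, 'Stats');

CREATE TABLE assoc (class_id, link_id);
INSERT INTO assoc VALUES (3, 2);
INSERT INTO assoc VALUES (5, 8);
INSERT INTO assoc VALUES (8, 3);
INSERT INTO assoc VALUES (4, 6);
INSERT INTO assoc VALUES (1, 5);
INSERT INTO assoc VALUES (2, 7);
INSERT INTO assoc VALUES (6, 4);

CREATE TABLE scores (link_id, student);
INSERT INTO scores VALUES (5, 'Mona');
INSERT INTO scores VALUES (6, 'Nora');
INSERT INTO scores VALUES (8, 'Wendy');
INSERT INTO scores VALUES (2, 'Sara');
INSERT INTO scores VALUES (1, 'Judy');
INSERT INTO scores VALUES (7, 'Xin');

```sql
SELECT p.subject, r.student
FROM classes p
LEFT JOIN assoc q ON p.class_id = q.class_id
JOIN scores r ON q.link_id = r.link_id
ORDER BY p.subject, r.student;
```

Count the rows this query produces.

4

Step 1 — p LEFT JOIN q on class_id → 6 row(s).
Then INNER JOIN `scores r` on link_id: keep only rows whose q.link_id appears in r.
Result: 4 row(s).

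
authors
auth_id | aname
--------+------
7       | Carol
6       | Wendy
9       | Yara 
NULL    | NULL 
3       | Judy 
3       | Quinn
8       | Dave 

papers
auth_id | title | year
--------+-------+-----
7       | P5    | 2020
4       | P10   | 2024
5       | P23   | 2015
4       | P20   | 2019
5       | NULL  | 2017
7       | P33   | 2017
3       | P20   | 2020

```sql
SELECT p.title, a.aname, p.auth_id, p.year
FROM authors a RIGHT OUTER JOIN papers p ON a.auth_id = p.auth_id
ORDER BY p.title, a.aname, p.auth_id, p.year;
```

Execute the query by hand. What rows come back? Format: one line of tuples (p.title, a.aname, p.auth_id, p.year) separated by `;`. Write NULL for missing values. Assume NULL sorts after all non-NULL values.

(P10, NULL, 4, 2024); (P20, Judy, 3, 2020); (P20, Quinn, 3, 2020); (P20, NULL, 4, 2019); (P23, NULL, 5, 2015); (P33, Carol, 7, 2017); (P5, Carol, 7, 2020); (NULL, NULL, 5, 2017)

RIGHT JOIN keeps every row from `papers`; unmatched rows get NULL for `authors`'s columns.
Matching on a.auth_id = p.auth_id. A NULL in a compared column never satisfies the condition.
Matched pairs: 4; unmatched p rows kept: 4.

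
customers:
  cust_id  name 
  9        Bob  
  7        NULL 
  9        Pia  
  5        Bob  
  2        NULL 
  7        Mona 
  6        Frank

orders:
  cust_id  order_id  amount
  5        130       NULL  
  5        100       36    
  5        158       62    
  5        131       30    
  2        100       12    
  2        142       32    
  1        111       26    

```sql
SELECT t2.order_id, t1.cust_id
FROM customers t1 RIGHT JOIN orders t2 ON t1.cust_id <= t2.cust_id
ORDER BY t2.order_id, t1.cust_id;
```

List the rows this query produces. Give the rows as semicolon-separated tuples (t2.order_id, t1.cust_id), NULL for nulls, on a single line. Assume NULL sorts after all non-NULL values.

RIGHT JOIN keeps every row from `orders`; unmatched rows get NULL for `customers`'s columns.
Matching on t1.cust_id <= t2.cust_id.
- cust_id=9: no matching t2 row.
- cust_id=7: no matching t2 row.
- cust_id=9: no matching t2 row.
- cust_id=5: 4 matching t2 row(s), so 4 row(s) emitted.
- cust_id=2: 6 matching t2 row(s), so 6 row(s) emitted.
- cust_id=7: no matching t2 row.
- cust_id=6: no matching t2 row.
- plus 1 unmatched t2 row(s), each kept with NULL t1 columns.

(100, 2); (100, 2); (100, 5); (111, NULL); (130, 2); (130, 5); (131, 2); (131, 5); (142, 2); (158, 2); (158, 5)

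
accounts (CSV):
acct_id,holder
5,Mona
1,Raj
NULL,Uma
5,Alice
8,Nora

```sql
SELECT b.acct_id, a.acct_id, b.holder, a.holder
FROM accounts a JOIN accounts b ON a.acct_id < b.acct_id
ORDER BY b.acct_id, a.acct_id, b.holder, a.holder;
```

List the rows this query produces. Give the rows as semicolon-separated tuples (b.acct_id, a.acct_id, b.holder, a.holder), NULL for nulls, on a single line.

(5, 1, Alice, Raj); (5, 1, Mona, Raj); (8, 1, Nora, Raj); (8, 5, Nora, Alice); (8, 5, Nora, Mona)

INNER JOIN keeps only pairs where the ON condition holds.
Matching on a.acct_id < b.acct_id. A NULL in a compared column never satisfies the condition.
- a (acct_id=5) pairs with 1 row(s) of b.
- a (acct_id=1) pairs with 3 row(s) of b.
- a (acct_id=NULL) has no partner → excluded.
- a (acct_id=5) pairs with 1 row(s) of b.
- a (acct_id=8) has no partner → excluded.
After projecting and ordering:
b.acct_id | a.acct_id | b.holder | a.holder
5 | 1 | Alice | Raj
5 | 1 | Mona | Raj
8 | 1 | Nora | Raj
8 | 5 | Nora | Alice
8 | 5 | Nora | Mona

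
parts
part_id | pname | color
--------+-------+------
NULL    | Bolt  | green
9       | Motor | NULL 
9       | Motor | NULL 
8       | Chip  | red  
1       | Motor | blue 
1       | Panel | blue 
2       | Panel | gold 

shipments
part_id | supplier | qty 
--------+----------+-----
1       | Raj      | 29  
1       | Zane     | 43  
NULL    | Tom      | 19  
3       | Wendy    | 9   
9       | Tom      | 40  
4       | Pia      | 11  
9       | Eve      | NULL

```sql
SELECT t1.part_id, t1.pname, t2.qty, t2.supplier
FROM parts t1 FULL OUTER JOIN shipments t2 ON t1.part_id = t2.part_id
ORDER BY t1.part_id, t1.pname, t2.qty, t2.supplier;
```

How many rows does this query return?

FULL OUTER JOIN keeps every row from both sides; unmatched rows get NULL for the other side's columns.
Matching on t1.part_id = t2.part_id. A NULL in a compared column never satisfies the condition.
- t1 row (part_id=NULL): no match → kept, t2 columns NULL.
- t1 row (part_id=9): matches 2 t2 row(s) → 2 output row(s).
- t1 row (part_id=9): matches 2 t2 row(s) → 2 output row(s).
- t1 row (part_id=8): no match → kept, t2 columns NULL.
- t1 row (part_id=1): matches 2 t2 row(s) → 2 output row(s).
- t1 row (part_id=1): matches 2 t2 row(s) → 2 output row(s).
- t1 row (part_id=2): no match → kept, t2 columns NULL.
- 3 row(s) from t2 found no t1 partner → padded with NULL.
Total: 8 matched + 6 padded = 14 rows.

14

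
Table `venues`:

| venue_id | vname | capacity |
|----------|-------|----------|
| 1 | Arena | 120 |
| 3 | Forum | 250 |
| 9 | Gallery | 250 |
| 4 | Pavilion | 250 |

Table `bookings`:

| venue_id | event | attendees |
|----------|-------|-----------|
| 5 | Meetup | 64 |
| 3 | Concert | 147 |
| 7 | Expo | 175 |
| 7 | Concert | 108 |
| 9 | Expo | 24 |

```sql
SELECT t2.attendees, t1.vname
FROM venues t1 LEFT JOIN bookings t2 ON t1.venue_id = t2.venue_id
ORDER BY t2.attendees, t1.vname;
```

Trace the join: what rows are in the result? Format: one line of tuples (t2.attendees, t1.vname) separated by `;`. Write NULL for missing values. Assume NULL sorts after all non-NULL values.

LEFT JOIN keeps every row from `venues`; unmatched rows get NULL for `bookings`'s columns.
Matching on t1.venue_id = t2.venue_id.
- t1 row (venue_id=1): no match → kept, t2 columns NULL.
- t1 row (venue_id=3): matches 1 t2 row(s) → 1 output row(s).
- t1 row (venue_id=9): matches 1 t2 row(s) → 1 output row(s).
- t1 row (venue_id=4): no match → kept, t2 columns NULL.
After projecting and ordering:
t2.attendees | t1.vname
24 | Gallery
147 | Forum
NULL | Arena
NULL | Pavilion

(24, Gallery); (147, Forum); (NULL, Arena); (NULL, Pavilion)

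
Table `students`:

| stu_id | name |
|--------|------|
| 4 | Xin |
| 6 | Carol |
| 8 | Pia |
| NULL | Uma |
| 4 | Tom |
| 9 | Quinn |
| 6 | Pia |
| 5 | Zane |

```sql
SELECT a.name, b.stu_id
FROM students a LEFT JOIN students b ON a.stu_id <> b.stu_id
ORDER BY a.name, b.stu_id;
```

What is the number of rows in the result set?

LEFT JOIN keeps every row from `students a`; unmatched rows get NULL for `students b`'s columns.
Matching on a.stu_id <> b.stu_id. A NULL in a compared column never satisfies the condition.
Matched pairs: 38; unmatched a rows kept: 1.
Total: 38 matched + 1 padded = 39 rows.

39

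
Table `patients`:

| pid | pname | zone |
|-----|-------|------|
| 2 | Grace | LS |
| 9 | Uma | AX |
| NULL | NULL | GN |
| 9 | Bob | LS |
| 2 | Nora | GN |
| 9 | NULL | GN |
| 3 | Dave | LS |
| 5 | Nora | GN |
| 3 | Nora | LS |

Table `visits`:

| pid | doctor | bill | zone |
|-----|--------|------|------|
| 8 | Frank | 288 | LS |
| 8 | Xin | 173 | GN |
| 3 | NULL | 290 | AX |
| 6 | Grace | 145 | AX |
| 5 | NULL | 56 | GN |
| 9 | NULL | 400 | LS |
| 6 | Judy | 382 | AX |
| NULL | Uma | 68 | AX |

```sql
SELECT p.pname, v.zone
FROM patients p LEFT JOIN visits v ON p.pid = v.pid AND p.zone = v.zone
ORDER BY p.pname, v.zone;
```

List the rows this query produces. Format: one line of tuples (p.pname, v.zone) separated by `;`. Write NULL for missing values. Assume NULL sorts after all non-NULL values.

LEFT JOIN keeps every row from `patients`; unmatched rows get NULL for `visits`'s columns.
Matching on p.pid = v.pid AND p.zone = v.zone. A NULL in a compared column never satisfies the condition.
- p (pid=2, zone=LS) has no partner → padded with NULL.
- p (pid=9, zone=AX) has no partner → padded with NULL.
- p (pid=NULL, zone=GN) has no partner → padded with NULL.
- p (pid=9, zone=LS) pairs with 1 row(s) of v.
- p (pid=2, zone=GN) has no partner → padded with NULL.
- p (pid=9, zone=GN) has no partner → padded with NULL.
- p (pid=3, zone=LS) has no partner → padded with NULL.
- p (pid=5, zone=GN) pairs with 1 row(s) of v.
- p (pid=3, zone=LS) has no partner → padded with NULL.
After projecting and ordering:
p.pname | v.zone
Bob | LS
Dave | NULL
Grace | NULL
Nora | GN
Nora | NULL
Nora | NULL
Uma | NULL
NULL | NULL
NULL | NULL

(Bob, LS); (Dave, NULL); (Grace, NULL); (Nora, GN); (Nora, NULL); (Nora, NULL); (Uma, NULL); (NULL, NULL); (NULL, NULL)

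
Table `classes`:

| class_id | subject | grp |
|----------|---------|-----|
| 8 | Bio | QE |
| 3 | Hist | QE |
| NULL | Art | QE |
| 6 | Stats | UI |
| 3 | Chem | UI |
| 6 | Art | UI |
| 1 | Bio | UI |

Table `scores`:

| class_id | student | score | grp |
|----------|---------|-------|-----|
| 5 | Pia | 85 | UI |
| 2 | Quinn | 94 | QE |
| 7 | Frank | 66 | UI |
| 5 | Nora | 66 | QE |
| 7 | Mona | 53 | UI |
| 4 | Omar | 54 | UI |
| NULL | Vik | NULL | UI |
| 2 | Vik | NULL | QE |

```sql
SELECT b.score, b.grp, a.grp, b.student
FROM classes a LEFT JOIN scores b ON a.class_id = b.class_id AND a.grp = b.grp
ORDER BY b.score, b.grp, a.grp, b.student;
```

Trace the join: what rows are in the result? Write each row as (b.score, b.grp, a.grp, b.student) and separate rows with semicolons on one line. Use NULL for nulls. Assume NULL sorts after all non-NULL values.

LEFT JOIN keeps every row from `classes`; unmatched rows get NULL for `scores`'s columns.
Matching on a.class_id = b.class_id AND a.grp = b.grp. A NULL in a compared column never satisfies the condition.
- a[0] class_id=8, grp=QE → no match; kept with NULLs on the b side.
- a[1] class_id=3, grp=QE → no match; kept with NULLs on the b side.
- a[2] class_id=NULL, grp=QE → no match; kept with NULLs on the b side.
- a[3] class_id=6, grp=UI → no match; kept with NULLs on the b side.
- a[4] class_id=3, grp=UI → no match; kept with NULLs on the b side.
- a[5] class_id=6, grp=UI → no match; kept with NULLs on the b side.
- a[6] class_id=1, grp=UI → no match; kept with NULLs on the b side.
After projecting and ordering:
b.score | b.grp | a.grp | b.student
NULL | NULL | QE | NULL
NULL | NULL | QE | NULL
NULL | NULL | QE | NULL
NULL | NULL | UI | NULL
NULL | NULL | UI | NULL
NULL | NULL | UI | NULL
NULL | NULL | UI | NULL

(NULL, NULL, QE, NULL); (NULL, NULL, QE, NULL); (NULL, NULL, QE, NULL); (NULL, NULL, UI, NULL); (NULL, NULL, UI, NULL); (NULL, NULL, UI, NULL); (NULL, NULL, UI, NULL)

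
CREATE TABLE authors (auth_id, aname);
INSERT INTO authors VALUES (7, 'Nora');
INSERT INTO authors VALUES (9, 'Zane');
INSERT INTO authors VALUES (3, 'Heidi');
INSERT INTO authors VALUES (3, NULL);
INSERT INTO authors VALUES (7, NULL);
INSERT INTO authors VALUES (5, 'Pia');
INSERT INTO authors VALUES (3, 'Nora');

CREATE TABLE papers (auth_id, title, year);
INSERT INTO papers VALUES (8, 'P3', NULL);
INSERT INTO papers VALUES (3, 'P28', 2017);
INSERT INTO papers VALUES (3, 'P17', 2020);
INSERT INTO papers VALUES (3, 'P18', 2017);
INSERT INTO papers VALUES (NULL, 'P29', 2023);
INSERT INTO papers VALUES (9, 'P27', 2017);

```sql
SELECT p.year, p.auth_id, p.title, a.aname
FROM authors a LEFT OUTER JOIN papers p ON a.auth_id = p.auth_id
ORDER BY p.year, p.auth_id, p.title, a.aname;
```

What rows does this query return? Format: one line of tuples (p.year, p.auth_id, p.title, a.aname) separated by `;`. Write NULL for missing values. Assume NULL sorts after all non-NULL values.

(2017, 3, P18, Heidi); (2017, 3, P18, Nora); (2017, 3, P18, NULL); (2017, 3, P28, Heidi); (2017, 3, P28, Nora); (2017, 3, P28, NULL); (2017, 9, P27, Zane); (2020, 3, P17, Heidi); (2020, 3, P17, Nora); (2020, 3, P17, NULL); (NULL, NULL, NULL, Nora); (NULL, NULL, NULL, Pia); (NULL, NULL, NULL, NULL)

LEFT JOIN keeps every row from `authors`; unmatched rows get NULL for `papers`'s columns.
Matching on a.auth_id = p.auth_id. A NULL in a compared column never satisfies the condition.
Matched pairs: 10; unmatched a rows kept: 3.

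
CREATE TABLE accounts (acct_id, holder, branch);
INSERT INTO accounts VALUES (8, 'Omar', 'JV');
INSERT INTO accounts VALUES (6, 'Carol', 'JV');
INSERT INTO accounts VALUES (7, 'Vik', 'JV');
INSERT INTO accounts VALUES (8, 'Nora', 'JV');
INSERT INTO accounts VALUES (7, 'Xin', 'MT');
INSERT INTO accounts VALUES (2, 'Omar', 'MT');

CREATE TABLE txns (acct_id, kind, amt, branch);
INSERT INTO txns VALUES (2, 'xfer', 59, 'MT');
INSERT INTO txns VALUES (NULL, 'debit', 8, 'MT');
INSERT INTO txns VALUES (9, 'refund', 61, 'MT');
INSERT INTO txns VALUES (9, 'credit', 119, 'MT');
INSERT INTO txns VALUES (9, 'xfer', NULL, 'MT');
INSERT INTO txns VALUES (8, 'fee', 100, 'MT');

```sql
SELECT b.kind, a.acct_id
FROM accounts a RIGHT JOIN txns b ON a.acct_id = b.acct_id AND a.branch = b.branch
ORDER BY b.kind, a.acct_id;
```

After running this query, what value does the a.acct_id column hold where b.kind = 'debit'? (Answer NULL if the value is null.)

RIGHT JOIN keeps every row from `txns`; unmatched rows get NULL for `accounts`'s columns.
Matching on a.acct_id = b.acct_id AND a.branch = b.branch. A NULL in a compared column never satisfies the condition.
- acct_id=8, branch=JV: no matching b row.
- acct_id=6, branch=JV: no matching b row.
- acct_id=7, branch=JV: no matching b row.
- acct_id=8, branch=JV: no matching b row.
- acct_id=7, branch=MT: no matching b row.
- acct_id=2, branch=MT: 1 matching b row(s), so 1 row(s) emitted.
- 5 b row(s) had no a match → kept, a columns NULL.

NULL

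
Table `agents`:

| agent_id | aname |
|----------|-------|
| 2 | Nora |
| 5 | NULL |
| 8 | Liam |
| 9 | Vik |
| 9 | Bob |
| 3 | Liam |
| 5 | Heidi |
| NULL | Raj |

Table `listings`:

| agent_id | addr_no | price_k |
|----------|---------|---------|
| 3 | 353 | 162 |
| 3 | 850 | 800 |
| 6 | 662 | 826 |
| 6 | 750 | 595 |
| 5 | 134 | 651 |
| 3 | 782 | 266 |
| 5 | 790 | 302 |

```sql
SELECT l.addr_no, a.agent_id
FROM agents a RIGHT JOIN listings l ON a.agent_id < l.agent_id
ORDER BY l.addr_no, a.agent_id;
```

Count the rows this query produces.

15

RIGHT JOIN keeps every row from `listings`; unmatched rows get NULL for `agents`'s columns.
Matching on a.agent_id < l.agent_id. A NULL in a compared column never satisfies the condition.
Matched pairs: 15; unmatched l rows kept: 0.
Total: 15 rows.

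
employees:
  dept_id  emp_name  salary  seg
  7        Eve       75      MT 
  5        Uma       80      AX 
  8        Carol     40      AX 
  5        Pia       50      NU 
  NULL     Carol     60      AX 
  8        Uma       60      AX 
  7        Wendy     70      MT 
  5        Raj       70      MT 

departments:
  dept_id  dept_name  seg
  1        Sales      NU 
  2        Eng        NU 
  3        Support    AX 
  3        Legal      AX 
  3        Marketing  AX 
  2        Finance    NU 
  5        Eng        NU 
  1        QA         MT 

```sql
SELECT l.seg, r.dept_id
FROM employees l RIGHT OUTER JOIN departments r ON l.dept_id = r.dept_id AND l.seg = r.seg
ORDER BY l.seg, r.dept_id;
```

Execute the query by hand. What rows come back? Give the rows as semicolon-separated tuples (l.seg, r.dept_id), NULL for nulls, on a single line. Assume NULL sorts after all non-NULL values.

(NU, 5); (NULL, 1); (NULL, 1); (NULL, 2); (NULL, 2); (NULL, 3); (NULL, 3); (NULL, 3)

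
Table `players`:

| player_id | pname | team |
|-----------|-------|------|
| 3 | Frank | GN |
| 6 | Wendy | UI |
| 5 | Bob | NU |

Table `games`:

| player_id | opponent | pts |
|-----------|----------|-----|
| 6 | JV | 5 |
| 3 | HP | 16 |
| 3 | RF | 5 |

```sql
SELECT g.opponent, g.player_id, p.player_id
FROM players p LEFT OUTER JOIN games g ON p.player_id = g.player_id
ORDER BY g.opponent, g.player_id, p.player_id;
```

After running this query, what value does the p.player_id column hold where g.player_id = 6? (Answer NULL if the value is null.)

6

LEFT JOIN keeps every row from `players`; unmatched rows get NULL for `games`'s columns.
Matching on p.player_id = g.player_id.
- p[0] player_id=3 → 2 match(es) in g → 2 row(s).
- p[1] player_id=6 → 1 match(es) in g → 1 row(s).
- p[2] player_id=5 → no match; kept with NULLs on the g side.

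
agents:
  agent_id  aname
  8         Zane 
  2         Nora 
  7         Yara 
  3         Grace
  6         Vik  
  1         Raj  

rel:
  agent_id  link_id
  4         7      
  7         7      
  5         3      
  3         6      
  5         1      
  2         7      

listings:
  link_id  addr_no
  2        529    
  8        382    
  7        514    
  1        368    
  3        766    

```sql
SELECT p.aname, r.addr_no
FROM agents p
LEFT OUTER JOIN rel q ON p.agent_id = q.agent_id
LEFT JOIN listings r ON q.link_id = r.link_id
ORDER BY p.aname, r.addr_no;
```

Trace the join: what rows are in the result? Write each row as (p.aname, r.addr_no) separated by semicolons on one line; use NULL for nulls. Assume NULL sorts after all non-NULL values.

(Grace, NULL); (Nora, 514); (Raj, NULL); (Vik, NULL); (Yara, 514); (Zane, NULL)

Step 1 — p LEFT JOIN q on agent_id → 6 row(s).
Then LEFT JOIN `listings r` on link_id: each of those 6 rows is kept; rows whose q.link_id has no match in r get NULL for r's columns.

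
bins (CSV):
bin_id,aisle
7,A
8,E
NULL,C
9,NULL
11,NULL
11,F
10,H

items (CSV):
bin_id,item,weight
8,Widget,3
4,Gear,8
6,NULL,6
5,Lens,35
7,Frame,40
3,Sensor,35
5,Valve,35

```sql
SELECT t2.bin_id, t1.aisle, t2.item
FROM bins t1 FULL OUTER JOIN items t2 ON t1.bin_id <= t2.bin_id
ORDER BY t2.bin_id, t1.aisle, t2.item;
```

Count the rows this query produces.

13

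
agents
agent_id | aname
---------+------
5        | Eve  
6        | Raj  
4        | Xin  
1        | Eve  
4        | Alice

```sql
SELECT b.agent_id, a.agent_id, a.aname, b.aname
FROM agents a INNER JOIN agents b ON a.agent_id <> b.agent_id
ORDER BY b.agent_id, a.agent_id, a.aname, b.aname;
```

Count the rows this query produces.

18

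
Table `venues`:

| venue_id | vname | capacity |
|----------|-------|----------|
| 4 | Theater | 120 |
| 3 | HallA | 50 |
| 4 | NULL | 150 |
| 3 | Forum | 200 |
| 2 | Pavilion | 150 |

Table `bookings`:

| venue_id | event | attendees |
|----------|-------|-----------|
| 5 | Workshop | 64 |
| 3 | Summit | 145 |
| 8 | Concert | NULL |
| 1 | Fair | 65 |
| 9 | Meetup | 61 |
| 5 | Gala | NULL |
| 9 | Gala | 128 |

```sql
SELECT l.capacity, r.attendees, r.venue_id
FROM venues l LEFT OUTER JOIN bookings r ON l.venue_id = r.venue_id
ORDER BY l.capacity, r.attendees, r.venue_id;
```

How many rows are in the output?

5

LEFT JOIN keeps every row from `venues`; unmatched rows get NULL for `bookings`'s columns.
Matching on l.venue_id = r.venue_id.
Matched pairs: 2; unmatched l rows kept: 3.
Total: 2 matched + 3 padded = 5 rows.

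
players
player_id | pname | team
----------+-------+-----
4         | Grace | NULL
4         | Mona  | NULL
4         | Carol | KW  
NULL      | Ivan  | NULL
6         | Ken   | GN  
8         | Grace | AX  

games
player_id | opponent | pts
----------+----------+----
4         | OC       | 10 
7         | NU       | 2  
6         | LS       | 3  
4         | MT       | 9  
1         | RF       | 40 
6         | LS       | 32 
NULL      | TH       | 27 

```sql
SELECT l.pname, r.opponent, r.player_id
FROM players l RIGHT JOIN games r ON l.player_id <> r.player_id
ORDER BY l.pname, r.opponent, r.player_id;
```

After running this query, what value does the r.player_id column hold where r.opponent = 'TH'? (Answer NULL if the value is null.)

NULL

RIGHT JOIN keeps every row from `games`; unmatched rows get NULL for `players`'s columns.
Matching on l.player_id <> r.player_id. A NULL in a compared column never satisfies the condition.
Matched pairs: 22; unmatched r rows kept: 1.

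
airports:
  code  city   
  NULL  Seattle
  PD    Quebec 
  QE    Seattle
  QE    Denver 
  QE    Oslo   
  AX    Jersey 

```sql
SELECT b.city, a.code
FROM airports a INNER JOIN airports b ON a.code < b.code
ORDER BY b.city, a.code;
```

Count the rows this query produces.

7

INNER JOIN keeps only pairs where the ON condition holds.
Matching on a.code < b.code. A NULL in a compared column never satisfies the condition.
Matched pairs: 7.
Total: 7 rows.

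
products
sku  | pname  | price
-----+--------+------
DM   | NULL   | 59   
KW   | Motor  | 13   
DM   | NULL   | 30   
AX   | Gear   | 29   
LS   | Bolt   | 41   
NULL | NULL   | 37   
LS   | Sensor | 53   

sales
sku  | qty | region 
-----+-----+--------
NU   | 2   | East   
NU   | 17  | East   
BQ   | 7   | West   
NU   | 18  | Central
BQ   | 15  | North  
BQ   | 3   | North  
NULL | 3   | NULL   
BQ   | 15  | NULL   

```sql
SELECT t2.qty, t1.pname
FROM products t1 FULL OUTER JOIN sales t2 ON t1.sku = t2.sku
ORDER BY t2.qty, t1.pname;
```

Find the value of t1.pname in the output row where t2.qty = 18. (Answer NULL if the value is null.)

FULL OUTER JOIN keeps every row from both sides; unmatched rows get NULL for the other side's columns.
Matching on t1.sku = t2.sku. A NULL in a compared column never satisfies the condition.
- t1 row (sku=DM): no match → kept, t2 columns NULL.
- t1 row (sku=KW): no match → kept, t2 columns NULL.
- t1 row (sku=DM): no match → kept, t2 columns NULL.
- t1 row (sku=AX): no match → kept, t2 columns NULL.
- t1 row (sku=LS): no match → kept, t2 columns NULL.
- t1 row (sku=NULL): no match → kept, t2 columns NULL.
- t1 row (sku=LS): no match → kept, t2 columns NULL.
- 8 t2 row(s) had no t1 match → kept, t1 columns NULL.

NULL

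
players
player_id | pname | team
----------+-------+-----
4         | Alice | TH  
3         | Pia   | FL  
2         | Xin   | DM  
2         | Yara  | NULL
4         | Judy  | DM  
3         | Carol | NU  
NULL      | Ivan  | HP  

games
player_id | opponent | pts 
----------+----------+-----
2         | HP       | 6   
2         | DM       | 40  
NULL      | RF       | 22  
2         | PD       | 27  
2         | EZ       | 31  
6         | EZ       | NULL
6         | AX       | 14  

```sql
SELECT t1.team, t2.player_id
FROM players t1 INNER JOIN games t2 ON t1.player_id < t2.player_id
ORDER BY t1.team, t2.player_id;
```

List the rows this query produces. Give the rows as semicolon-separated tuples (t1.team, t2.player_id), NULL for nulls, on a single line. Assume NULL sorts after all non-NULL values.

INNER JOIN keeps only pairs where the ON condition holds.
Matching on t1.player_id < t2.player_id. A NULL in a compared column never satisfies the condition.
Matched pairs: 12.

(DM, 6); (DM, 6); (DM, 6); (DM, 6); (FL, 6); (FL, 6); (NU, 6); (NU, 6); (TH, 6); (TH, 6); (NULL, 6); (NULL, 6)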